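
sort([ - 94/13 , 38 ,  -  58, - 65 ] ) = [-65, - 58, - 94/13,38] 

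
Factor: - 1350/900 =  - 2^( - 1)*3^1 = -3/2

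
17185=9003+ 8182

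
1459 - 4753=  - 3294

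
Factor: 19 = 19^1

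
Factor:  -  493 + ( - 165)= - 658  =  - 2^1*7^1*47^1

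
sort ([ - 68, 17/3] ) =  [-68, 17/3]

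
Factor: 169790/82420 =16979/8242 = 2^(- 1 ) * 13^(  -  1) * 317^( -1 )*16979^1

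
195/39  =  5 = 5.00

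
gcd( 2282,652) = 326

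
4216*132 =556512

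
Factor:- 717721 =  -29^1*24749^1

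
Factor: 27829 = 17^1*1637^1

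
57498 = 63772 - 6274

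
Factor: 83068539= 3^1*27689513^1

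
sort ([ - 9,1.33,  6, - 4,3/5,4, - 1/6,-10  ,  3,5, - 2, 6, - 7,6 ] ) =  [ - 10 ,  -  9 ,-7,-4 , - 2, - 1/6, 3/5,1.33, 3, 4,5,  6,6, 6 ] 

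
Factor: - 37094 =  - 2^1*17^1*1091^1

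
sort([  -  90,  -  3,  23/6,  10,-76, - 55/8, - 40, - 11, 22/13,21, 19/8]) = [ - 90, - 76,-40 ,-11, - 55/8, - 3, 22/13,19/8,23/6, 10, 21 ] 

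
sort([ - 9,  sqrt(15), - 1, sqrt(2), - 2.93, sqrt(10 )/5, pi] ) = [  -  9, - 2.93, - 1, sqrt ( 10)/5 , sqrt(2 ), pi,sqrt( 15 )]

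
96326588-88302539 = 8024049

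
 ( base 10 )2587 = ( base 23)4kb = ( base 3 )10112211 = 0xA1B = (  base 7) 10354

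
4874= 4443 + 431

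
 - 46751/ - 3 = 15583  +  2/3 = 15583.67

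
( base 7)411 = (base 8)314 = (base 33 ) 66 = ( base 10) 204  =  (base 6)540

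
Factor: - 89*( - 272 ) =2^4*17^1*89^1=24208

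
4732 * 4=18928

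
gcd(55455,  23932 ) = 1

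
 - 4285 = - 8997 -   -  4712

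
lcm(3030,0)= 0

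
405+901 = 1306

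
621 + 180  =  801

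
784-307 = 477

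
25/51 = 25/51= 0.49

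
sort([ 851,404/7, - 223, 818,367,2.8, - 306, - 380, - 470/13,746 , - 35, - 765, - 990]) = [ - 990, - 765,  -  380, - 306, - 223,  -  470/13, - 35,2.8 , 404/7,367,746,818, 851] 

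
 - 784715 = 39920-824635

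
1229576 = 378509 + 851067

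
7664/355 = 7664/355 = 21.59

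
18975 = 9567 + 9408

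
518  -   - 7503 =8021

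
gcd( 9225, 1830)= 15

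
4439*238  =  1056482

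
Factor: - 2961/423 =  - 7= - 7^1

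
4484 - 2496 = 1988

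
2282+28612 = 30894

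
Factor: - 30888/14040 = - 11/5 = - 5^ (-1)*11^1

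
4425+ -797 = 3628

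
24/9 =8/3 =2.67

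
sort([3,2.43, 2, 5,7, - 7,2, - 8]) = [ - 8,-7, 2,  2,2.43,3,5, 7 ]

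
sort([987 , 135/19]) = [ 135/19,987]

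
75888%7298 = 2908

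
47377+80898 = 128275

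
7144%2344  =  112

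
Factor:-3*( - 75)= 225 = 3^2 *5^2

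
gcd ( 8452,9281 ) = 1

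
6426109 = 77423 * 83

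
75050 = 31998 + 43052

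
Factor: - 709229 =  - 643^1*1103^1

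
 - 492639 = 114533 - 607172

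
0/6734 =0 = 0.00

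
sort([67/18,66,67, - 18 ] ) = [ - 18, 67/18, 66, 67 ] 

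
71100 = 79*900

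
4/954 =2/477 =0.00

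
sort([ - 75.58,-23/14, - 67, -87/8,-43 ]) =[-75.58,-67,-43, - 87/8,-23/14 ]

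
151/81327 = 151/81327 = 0.00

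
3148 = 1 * 3148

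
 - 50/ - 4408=25/2204 = 0.01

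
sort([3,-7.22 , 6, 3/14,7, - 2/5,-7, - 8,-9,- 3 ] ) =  [-9,  -  8, - 7.22, - 7 ,-3, - 2/5,3/14,3, 6, 7 ]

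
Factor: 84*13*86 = 93912 = 2^3*3^1*7^1*13^1*43^1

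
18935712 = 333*56864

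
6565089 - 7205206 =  - 640117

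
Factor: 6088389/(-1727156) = - 2^( - 2 )*3^1 *47^( - 1) * 173^1*9187^(-1 )*11731^1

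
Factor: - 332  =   - 2^2*83^1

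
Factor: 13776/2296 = 6 = 2^1*3^1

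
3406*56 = 190736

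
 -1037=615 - 1652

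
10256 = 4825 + 5431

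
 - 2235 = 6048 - 8283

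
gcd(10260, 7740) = 180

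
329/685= 329/685 = 0.48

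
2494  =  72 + 2422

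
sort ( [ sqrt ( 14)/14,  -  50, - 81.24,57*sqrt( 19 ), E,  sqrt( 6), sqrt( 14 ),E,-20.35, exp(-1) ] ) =[ - 81.24 , - 50,  -  20.35,sqrt( 14)/14, exp ( - 1 ), sqrt(6), E, E, sqrt ( 14 ), 57*sqrt (19)] 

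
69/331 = 69/331 = 0.21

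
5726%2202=1322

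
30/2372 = 15/1186 = 0.01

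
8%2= 0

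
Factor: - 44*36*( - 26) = 41184 = 2^5*3^2*11^1*13^1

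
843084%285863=271358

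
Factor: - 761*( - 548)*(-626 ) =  - 2^3*137^1*313^1*761^1 = - 261059528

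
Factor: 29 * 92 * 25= 2^2* 5^2*23^1 * 29^1 = 66700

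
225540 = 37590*6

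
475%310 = 165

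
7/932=7/932 = 0.01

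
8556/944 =9 + 15/236  =  9.06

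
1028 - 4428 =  - 3400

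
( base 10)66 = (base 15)46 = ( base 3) 2110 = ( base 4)1002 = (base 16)42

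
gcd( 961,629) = 1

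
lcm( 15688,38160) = 1411920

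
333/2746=333/2746 = 0.12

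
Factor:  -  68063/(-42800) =2^( - 4)*5^( - 2)*29^1*107^( - 1 )*2347^1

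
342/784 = 171/392 = 0.44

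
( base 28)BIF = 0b10001110110111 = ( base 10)9143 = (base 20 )12h3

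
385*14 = 5390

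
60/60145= 12/12029= 0.00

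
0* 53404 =0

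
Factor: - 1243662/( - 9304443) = 414554/3101481  =  2^1*3^(  -  2 )*7^1*23^( -1)  *14983^(  -  1 )*29611^1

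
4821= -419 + 5240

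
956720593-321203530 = 635517063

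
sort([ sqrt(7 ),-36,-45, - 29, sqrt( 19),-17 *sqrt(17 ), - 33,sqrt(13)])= [ - 17*sqrt(17), - 45, - 36,-33, - 29  ,  sqrt(7 ),  sqrt(13),sqrt(19 )]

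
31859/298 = 106 + 271/298 = 106.91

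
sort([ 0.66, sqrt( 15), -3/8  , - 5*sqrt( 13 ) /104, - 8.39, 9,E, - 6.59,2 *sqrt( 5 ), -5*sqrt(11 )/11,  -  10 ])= [-10, - 8.39, - 6.59,- 5*sqrt(11 ) /11,-3/8,-5*sqrt(13)/104, 0.66, E, sqrt(15) , 2*sqrt( 5),9]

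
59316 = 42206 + 17110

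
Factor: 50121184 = 2^5 *997^1*1571^1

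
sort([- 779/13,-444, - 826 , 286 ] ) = [-826, - 444,  -  779/13, 286] 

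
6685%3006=673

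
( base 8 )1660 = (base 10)944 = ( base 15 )42e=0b1110110000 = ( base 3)1021222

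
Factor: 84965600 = 2^5*5^2*106207^1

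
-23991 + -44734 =- 68725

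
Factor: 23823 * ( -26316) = -2^2*3^4 * 17^1*43^1*2647^1 = - 626926068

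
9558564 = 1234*7746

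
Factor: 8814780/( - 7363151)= - 2^2*3^2*5^1*13^1 *23^( - 2)*31^( - 1)*449^(  -  1 )*3767^1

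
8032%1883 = 500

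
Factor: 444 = 2^2*3^1 * 37^1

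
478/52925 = 478/52925 = 0.01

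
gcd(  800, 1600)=800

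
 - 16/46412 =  - 1 + 11599/11603 = -0.00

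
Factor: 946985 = 5^1*13^1*17^1* 857^1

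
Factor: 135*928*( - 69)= - 8644320 = - 2^5 * 3^4*5^1 * 23^1*29^1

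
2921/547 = 2921/547 = 5.34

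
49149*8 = 393192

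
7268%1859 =1691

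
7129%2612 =1905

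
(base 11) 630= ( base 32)NN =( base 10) 759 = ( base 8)1367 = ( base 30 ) p9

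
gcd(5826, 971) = 971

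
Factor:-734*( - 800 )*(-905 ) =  - 2^6*5^3 * 181^1 * 367^1 = - 531416000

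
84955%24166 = 12457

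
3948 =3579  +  369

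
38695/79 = 489+64/79 = 489.81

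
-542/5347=-1 + 4805/5347 = - 0.10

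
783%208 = 159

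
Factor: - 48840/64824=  - 5^1 * 11^1 * 73^( - 1 ) = - 55/73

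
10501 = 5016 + 5485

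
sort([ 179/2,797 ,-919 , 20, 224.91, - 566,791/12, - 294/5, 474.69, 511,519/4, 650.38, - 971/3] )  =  [-919 , - 566, - 971/3, - 294/5, 20,791/12, 179/2, 519/4, 224.91,  474.69, 511,650.38,797]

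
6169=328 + 5841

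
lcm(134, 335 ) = 670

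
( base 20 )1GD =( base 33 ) m7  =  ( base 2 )1011011101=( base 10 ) 733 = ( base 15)33D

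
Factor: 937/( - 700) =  - 2^ ( - 2)*5^ ( - 2 ) * 7^( - 1)*937^1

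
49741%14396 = 6553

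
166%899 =166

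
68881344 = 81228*848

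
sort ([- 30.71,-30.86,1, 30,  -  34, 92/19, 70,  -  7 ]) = [ -34 , - 30.86, - 30.71,  -  7, 1, 92/19,30, 70]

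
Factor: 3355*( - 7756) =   -  26021380 = -2^2*5^1*7^1*11^1  *  61^1*277^1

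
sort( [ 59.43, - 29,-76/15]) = [ - 29, - 76/15, 59.43]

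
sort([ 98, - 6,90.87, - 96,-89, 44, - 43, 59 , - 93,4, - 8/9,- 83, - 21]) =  [ - 96, - 93 , - 89, - 83, - 43,-21, - 6,  -  8/9, 4,44,59,90.87, 98 ]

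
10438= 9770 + 668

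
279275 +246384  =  525659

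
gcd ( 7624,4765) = 953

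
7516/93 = 7516/93 = 80.82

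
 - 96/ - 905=96/905 = 0.11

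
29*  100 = 2900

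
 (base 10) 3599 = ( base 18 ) b1h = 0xe0f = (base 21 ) 838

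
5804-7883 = -2079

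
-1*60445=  - 60445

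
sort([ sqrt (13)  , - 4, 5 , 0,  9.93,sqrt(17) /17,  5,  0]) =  [ -4, 0, 0, sqrt(17)/17,sqrt ( 13),5,  5 , 9.93 ] 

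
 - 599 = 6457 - 7056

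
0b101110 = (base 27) 1j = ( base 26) 1k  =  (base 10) 46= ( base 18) 2a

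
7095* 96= 681120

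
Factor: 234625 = 5^3*1877^1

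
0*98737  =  0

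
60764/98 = 30382/49 =620.04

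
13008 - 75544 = -62536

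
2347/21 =2347/21=111.76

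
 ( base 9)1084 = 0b1100100101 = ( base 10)805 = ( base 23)1C0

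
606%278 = 50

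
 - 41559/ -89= 41559/89 =466.96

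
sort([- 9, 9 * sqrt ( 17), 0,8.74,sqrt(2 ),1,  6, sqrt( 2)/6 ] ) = [ - 9, 0,sqrt(2 )/6,1, sqrt(2 ),6,8.74,9 * sqrt( 17)]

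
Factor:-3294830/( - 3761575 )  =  2^1*5^ ( - 1)*7^1*11^2 * 379^(  -  1)*389^1*397^(-1)  =  658966/752315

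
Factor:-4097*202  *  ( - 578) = 2^2*17^3*101^1*241^1 = 478349332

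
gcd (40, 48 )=8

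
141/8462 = 141/8462 = 0.02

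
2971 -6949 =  - 3978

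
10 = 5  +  5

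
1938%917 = 104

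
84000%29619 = 24762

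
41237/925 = 41237/925= 44.58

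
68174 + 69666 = 137840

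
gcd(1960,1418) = 2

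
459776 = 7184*64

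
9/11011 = 9/11011 = 0.00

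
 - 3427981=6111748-9539729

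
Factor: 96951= 3^1 * 17^1*1901^1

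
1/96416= 1/96416 = 0.00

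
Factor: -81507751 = -13^1*6269827^1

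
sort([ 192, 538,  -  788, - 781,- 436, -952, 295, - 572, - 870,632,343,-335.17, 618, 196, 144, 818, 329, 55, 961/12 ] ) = [ - 952,-870,  -  788,-781, - 572, - 436, - 335.17,55, 961/12, 144, 192, 196, 295, 329,343, 538  ,  618, 632,  818]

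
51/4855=51/4855=0.01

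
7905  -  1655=6250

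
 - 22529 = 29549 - 52078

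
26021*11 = 286231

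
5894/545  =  5894/545 = 10.81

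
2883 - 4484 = -1601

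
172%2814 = 172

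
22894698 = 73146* 313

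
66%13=1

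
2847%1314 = 219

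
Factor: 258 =2^1*3^1*43^1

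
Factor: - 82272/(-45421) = 96/53 = 2^5*3^1*53^(  -  1 ) 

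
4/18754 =2/9377= 0.00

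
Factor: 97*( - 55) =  - 5^1*11^1*97^1 = -5335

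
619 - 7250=-6631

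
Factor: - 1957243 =-1957243^1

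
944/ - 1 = -944  +  0/1  =  - 944.00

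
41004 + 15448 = 56452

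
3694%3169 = 525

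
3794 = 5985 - 2191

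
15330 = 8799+6531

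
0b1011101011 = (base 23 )19B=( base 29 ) pm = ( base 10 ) 747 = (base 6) 3243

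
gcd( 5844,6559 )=1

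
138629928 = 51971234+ 86658694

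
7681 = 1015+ 6666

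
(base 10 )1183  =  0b10010011111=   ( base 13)700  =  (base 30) 19D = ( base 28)1E7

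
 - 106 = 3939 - 4045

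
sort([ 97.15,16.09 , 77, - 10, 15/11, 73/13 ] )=[ - 10,15/11,  73/13,16.09,77,97.15]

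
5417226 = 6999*774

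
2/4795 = 2/4795 = 0.00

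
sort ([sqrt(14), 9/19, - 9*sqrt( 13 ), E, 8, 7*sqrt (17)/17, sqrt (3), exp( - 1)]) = [ - 9*sqrt ( 13 ),exp ( - 1), 9/19, 7*sqrt(17)/17, sqrt( 3 ), E, sqrt( 14), 8] 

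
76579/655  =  76579/655 = 116.91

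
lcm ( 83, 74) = 6142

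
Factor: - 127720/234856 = - 5^1*103^1*947^(-1)  =  - 515/947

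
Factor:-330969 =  - 3^1*110323^1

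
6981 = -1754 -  - 8735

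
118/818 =59/409  =  0.14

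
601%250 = 101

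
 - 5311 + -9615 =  - 14926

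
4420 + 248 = 4668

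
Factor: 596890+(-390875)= 5^1*41203^1 = 206015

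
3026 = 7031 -4005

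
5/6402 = 5/6402 =0.00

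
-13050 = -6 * 2175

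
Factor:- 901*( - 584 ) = 2^3*17^1*53^1*73^1 = 526184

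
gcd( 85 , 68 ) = 17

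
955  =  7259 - 6304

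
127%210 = 127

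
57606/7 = 8229+3/7=8229.43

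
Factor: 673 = 673^1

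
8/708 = 2/177 = 0.01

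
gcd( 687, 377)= 1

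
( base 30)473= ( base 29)4FE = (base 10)3813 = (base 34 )3a5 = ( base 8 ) 7345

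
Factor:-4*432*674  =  -2^7*3^3*337^1 = - 1164672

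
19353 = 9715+9638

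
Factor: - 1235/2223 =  - 3^( - 2)*5^1 = -  5/9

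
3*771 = 2313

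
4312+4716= 9028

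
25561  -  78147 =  - 52586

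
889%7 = 0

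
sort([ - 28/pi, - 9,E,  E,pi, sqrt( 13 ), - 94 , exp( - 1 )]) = [- 94,-9, - 28/pi,exp(-1), E,E, pi, sqrt(13) ] 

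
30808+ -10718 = 20090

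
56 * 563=31528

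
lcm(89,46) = 4094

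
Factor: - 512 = - 2^9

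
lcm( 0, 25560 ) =0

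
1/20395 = 1/20395 = 0.00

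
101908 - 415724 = - 313816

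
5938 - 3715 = 2223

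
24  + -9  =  15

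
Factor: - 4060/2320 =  - 2^( - 2 )*7^1 = -7/4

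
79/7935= 79/7935 = 0.01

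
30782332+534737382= 565519714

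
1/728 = 1/728 = 0.00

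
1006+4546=5552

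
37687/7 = 5383 + 6/7=5383.86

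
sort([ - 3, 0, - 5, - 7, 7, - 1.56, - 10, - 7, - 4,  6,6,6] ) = [ - 10, - 7, - 7, - 5, - 4, - 3, - 1.56,0,6, 6,6,7] 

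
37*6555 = 242535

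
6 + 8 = 14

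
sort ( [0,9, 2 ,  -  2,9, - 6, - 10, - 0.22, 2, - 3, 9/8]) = [- 10,-6,-3, - 2 , - 0.22,0, 9/8, 2, 2,9, 9 ]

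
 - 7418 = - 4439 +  - 2979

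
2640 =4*660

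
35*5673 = 198555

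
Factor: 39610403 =7^1  *  71^1*79699^1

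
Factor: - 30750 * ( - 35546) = 1093039500 = 2^2 *3^1*5^3*7^1*41^1* 2539^1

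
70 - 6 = 64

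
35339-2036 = 33303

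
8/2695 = 8/2695  =  0.00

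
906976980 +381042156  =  1288019136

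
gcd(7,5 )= 1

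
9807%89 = 17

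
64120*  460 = 29495200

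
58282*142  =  8276044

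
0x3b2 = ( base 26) 1aa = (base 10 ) 946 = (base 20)276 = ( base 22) 1l0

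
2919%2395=524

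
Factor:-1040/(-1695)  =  2^4*3^ (- 1)*13^1*113^( - 1 ) = 208/339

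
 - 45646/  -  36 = 1267 + 17/18 = 1267.94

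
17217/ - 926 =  - 19 + 377/926 = - 18.59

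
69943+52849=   122792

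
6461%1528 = 349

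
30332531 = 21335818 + 8996713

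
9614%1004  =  578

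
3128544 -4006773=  - 878229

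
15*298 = 4470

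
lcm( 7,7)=7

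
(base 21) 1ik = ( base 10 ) 839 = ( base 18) 2ab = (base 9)1132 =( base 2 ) 1101000111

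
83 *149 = 12367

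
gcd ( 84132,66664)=4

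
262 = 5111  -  4849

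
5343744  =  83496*64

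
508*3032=1540256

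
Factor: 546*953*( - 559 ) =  - 290868942 =- 2^1 *3^1*7^1*13^2*43^1*953^1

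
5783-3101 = 2682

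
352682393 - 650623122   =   - 297940729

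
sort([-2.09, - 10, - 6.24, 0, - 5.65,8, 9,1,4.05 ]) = [- 10, - 6.24, - 5.65,  -  2.09,  0 , 1,4.05,8, 9] 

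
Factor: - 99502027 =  - 71^1*1401437^1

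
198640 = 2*99320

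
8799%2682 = 753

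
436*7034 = 3066824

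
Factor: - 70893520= - 2^4*5^1*509^1*1741^1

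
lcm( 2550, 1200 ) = 20400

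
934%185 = 9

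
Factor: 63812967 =3^1 * 1277^1*16657^1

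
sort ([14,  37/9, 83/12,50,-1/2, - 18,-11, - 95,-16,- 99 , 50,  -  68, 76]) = [ - 99, - 95,-68,-18, - 16,  -  11, - 1/2,37/9, 83/12, 14, 50, 50,76 ]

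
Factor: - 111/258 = - 37/86 = - 2^( - 1) * 37^1 * 43^( - 1 ) 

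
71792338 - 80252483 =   -  8460145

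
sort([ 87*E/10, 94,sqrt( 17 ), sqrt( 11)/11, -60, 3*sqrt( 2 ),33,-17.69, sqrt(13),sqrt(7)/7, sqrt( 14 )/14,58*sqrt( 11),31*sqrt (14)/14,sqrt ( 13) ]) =[-60,  -  17.69 , sqrt (14)/14,sqrt( 11)/11,sqrt( 7)/7,sqrt(13), sqrt( 13),  sqrt( 17),3*sqrt( 2),31*sqrt( 14 )/14,87*E/10 , 33,94,58 * sqrt(11) ]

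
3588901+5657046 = 9245947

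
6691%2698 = 1295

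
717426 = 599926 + 117500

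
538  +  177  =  715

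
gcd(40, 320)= 40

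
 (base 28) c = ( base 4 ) 30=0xc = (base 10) 12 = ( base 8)14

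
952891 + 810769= 1763660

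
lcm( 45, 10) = 90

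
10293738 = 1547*6654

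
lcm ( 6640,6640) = 6640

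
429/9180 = 143/3060 = 0.05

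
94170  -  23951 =70219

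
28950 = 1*28950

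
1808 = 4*452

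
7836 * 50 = 391800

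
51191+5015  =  56206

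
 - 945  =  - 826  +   - 119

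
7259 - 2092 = 5167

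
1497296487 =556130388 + 941166099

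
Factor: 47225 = 5^2*1889^1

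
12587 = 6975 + 5612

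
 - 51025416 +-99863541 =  - 150888957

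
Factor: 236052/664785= 2^2*5^( - 1 ) * 11^(-1 )*17^ (  -  1)*83^1=332/935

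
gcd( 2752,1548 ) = 172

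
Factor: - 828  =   - 2^2*3^2*23^1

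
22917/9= 7639/3 =2546.33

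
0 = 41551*0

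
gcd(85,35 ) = 5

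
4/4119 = 4/4119 = 0.00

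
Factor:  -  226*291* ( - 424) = 2^4*3^1*53^1*97^1 * 113^1= 27884784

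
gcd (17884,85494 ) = 2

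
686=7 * 98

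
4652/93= 4652/93=50.02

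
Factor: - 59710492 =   -  2^2*47^1*317609^1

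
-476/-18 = 238/9 =26.44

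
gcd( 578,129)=1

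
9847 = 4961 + 4886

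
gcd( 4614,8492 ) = 2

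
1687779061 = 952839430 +734939631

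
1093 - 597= 496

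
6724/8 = 1681/2 = 840.50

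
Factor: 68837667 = 3^1*22945889^1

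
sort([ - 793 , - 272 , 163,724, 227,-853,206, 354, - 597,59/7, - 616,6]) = [ - 853, - 793, - 616, - 597, -272, 6  ,  59/7,163, 206, 227 , 354,724]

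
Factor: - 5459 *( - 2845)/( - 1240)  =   - 3106171/248 = -2^(-3) * 31^ ( - 1)*53^1*103^1*569^1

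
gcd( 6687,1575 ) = 9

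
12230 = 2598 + 9632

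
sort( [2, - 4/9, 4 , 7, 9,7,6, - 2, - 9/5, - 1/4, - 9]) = [ - 9, - 2, -9/5, - 4/9,-1/4,2,4, 6, 7, 7,9]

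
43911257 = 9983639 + 33927618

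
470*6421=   3017870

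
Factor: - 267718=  - 2^1 * 11^1* 43^1*283^1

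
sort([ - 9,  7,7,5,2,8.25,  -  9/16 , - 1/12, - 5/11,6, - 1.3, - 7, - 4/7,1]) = [ - 9, - 7, - 1.3, - 4/7,  -  9/16, - 5/11,-1/12, 1,2,5 , 6,  7,7,  8.25]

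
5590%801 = 784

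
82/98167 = 82/98167  =  0.00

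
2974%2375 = 599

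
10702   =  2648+8054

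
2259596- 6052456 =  - 3792860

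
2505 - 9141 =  - 6636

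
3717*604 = 2245068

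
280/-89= -280/89 =- 3.15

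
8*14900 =119200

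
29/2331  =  29/2331 = 0.01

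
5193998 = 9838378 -4644380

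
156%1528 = 156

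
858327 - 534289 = 324038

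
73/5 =14 + 3/5 = 14.60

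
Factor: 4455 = 3^4*5^1*11^1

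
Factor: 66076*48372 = 3196228272 = 2^4*3^1*29^1 * 139^1*16519^1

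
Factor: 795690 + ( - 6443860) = - 2^1*5^1*11^1 * 51347^1 = -5648170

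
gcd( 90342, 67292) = 2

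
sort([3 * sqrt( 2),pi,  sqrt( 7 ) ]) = [ sqrt( 7), pi,3*sqrt( 2) ]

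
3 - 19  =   - 16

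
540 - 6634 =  - 6094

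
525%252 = 21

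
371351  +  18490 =389841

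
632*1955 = 1235560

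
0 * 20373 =0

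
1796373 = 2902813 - 1106440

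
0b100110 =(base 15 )28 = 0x26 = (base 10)38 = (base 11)35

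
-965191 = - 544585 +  - 420606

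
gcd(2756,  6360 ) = 212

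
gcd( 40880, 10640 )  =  560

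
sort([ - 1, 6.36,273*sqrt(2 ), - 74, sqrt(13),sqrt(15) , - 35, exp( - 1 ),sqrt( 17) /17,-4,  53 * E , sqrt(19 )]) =[ - 74, - 35, - 4  , - 1, sqrt(17 ) /17, exp ( - 1),  sqrt( 13 ),sqrt(15), sqrt( 19 ), 6.36 , 53* E,273 * sqrt(2 ) ]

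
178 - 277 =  - 99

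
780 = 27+753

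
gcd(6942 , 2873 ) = 13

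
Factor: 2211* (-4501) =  - 9951711 = - 3^1*7^1*11^1*67^1 * 643^1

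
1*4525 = 4525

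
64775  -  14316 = 50459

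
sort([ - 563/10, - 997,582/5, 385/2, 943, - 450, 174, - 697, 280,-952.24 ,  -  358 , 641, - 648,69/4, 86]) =[-997, - 952.24 , - 697, - 648, - 450 ,  -  358, - 563/10,69/4, 86,582/5, 174,385/2, 280 , 641,943]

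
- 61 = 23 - 84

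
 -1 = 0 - 1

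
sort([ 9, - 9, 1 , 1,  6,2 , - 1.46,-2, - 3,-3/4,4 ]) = [-9, - 3, - 2, - 1.46,-3/4, 1,1,2, 4, 6, 9] 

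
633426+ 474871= 1108297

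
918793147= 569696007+349097140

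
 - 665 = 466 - 1131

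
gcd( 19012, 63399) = 7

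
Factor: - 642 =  - 2^1*3^1*107^1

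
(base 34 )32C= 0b110111011100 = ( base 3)11212102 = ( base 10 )3548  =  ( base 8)6734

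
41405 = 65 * 637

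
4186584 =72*58147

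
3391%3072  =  319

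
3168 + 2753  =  5921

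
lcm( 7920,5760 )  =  63360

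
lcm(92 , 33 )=3036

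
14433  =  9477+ 4956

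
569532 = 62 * 9186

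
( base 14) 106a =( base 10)2838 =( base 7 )11163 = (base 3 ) 10220010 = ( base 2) 101100010110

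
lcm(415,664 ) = 3320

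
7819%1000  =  819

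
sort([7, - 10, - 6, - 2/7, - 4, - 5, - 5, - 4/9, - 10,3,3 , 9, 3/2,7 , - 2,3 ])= [ - 10, - 10, - 6, - 5, - 5, - 4, - 2, - 4/9, - 2/7 , 3/2,3, 3,3,  7,7, 9 ]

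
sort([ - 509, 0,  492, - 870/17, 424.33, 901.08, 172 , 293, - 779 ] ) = [-779, - 509, - 870/17, 0, 172  ,  293,424.33,492,901.08]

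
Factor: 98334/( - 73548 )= - 607/454 =- 2^(-1 )*227^(  -  1) * 607^1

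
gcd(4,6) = 2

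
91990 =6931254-6839264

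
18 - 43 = -25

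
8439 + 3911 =12350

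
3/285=1/95 = 0.01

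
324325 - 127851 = 196474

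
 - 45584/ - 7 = 6512 + 0/1 = 6512.00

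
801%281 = 239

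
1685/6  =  280 + 5/6 = 280.83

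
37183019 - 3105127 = 34077892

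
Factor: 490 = 2^1*5^1*7^2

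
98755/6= 98755/6 = 16459.17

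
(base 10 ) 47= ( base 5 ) 142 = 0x2f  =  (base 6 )115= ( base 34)1D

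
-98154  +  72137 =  - 26017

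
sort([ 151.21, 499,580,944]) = [151.21,  499,  580,  944 ]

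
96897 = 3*32299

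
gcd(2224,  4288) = 16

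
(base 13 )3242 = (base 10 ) 6983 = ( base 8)15507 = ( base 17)172d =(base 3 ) 100120122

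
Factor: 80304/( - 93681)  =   - 2^4*3^( - 1)*239^1*1487^(-1)=- 3824/4461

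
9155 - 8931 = 224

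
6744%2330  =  2084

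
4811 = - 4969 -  - 9780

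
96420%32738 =30944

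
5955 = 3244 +2711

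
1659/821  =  1659/821 = 2.02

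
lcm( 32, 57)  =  1824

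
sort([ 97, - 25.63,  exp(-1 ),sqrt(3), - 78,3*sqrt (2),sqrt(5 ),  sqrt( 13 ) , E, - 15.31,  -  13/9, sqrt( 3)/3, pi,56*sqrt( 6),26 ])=[- 78,- 25.63, - 15.31, - 13/9,exp(-1),sqrt ( 3)/3,sqrt(3), sqrt( 5),E, pi,sqrt (13 ),3*sqrt( 2), 26, 97, 56 * sqrt (6 ) ] 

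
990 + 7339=8329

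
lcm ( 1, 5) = 5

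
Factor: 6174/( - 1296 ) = -343/72   =  - 2^(- 3)*3^(-2)*7^3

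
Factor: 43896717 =3^2*311^1*15683^1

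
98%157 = 98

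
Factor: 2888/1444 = 2^1 = 2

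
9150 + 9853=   19003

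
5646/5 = 1129  +  1/5 = 1129.20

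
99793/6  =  16632  +  1/6 = 16632.17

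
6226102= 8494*733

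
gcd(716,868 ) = 4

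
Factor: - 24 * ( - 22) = 2^4*3^1 * 11^1 = 528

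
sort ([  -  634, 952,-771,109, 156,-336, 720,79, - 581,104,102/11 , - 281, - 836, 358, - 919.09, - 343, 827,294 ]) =[-919.09, - 836,  -  771,-634, - 581, - 343, - 336 , - 281, 102/11,79, 104, 109, 156, 294, 358, 720, 827,952]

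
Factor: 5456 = 2^4*11^1*31^1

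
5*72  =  360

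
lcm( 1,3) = 3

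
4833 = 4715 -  - 118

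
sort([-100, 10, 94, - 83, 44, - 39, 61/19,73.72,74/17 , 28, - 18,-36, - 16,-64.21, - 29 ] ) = [ - 100, - 83, -64.21,  -  39, - 36, - 29, - 18,  -  16, 61/19, 74/17, 10, 28,44,73.72, 94]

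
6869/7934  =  6869/7934 = 0.87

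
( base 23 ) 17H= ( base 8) 1303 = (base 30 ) NH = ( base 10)707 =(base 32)M3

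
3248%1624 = 0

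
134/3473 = 134/3473 = 0.04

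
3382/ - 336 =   -  11 + 157/168= - 10.07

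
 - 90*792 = -71280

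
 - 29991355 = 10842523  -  40833878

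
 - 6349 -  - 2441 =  - 3908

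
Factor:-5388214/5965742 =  - 2694107/2982871 = - 13^1*17^( - 1)*175463^ ( - 1)*207239^1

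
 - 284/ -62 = 4 + 18/31 = 4.58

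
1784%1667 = 117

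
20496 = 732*28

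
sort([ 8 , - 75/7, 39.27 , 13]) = [ - 75/7,8, 13, 39.27]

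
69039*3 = 207117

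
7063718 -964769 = 6098949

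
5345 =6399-1054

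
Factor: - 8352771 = -3^1*7^1 * 397751^1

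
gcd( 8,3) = 1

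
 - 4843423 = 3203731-8047154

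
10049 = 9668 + 381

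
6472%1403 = 860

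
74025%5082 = 2877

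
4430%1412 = 194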